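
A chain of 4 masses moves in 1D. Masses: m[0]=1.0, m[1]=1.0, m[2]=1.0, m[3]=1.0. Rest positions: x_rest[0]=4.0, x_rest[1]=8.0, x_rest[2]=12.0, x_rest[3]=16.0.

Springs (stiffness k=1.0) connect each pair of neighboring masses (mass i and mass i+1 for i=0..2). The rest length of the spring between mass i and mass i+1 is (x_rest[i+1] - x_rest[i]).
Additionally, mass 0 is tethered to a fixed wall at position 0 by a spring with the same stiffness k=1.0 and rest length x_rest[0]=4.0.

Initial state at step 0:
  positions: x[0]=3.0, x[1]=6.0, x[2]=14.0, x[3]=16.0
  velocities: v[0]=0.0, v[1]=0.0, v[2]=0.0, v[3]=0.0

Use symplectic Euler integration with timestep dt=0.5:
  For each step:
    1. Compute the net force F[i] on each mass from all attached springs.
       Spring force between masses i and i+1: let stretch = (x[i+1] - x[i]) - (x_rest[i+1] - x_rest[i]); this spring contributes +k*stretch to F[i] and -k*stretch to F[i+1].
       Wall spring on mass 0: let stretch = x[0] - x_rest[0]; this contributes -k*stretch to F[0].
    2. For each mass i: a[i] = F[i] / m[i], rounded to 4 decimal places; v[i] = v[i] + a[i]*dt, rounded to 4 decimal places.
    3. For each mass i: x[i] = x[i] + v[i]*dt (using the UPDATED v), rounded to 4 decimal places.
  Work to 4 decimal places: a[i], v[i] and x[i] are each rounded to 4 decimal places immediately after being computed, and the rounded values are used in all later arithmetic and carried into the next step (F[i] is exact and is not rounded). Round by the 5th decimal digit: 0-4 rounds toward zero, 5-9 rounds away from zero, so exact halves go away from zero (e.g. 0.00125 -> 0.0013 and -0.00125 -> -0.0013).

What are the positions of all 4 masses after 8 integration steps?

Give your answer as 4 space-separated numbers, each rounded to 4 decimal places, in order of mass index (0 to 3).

Step 0: x=[3.0000 6.0000 14.0000 16.0000] v=[0.0000 0.0000 0.0000 0.0000]
Step 1: x=[3.0000 7.2500 12.5000 16.5000] v=[0.0000 2.5000 -3.0000 1.0000]
Step 2: x=[3.3125 8.7500 10.6875 17.0000] v=[0.6250 3.0000 -3.6250 1.0000]
Step 3: x=[4.1563 9.3750 9.9688 16.9219] v=[1.6875 1.2500 -1.4375 -0.1563]
Step 4: x=[5.2657 8.8438 10.8399 16.1055] v=[2.2187 -1.0625 1.7422 -1.6329]
Step 5: x=[5.9532 7.9171 12.5284 14.9727] v=[1.3749 -1.8535 3.3770 -2.2657]
Step 6: x=[5.6433 7.6522 13.6752 14.2288] v=[-0.6198 -0.5298 2.2935 -1.4879]
Step 7: x=[4.4248 8.3909 13.4546 14.3465] v=[-2.4370 1.4773 -0.4412 0.2353]
Step 8: x=[3.0916 9.4040 12.1911 15.2412] v=[-2.6664 2.0261 -2.5271 1.7894]

Answer: 3.0916 9.4040 12.1911 15.2412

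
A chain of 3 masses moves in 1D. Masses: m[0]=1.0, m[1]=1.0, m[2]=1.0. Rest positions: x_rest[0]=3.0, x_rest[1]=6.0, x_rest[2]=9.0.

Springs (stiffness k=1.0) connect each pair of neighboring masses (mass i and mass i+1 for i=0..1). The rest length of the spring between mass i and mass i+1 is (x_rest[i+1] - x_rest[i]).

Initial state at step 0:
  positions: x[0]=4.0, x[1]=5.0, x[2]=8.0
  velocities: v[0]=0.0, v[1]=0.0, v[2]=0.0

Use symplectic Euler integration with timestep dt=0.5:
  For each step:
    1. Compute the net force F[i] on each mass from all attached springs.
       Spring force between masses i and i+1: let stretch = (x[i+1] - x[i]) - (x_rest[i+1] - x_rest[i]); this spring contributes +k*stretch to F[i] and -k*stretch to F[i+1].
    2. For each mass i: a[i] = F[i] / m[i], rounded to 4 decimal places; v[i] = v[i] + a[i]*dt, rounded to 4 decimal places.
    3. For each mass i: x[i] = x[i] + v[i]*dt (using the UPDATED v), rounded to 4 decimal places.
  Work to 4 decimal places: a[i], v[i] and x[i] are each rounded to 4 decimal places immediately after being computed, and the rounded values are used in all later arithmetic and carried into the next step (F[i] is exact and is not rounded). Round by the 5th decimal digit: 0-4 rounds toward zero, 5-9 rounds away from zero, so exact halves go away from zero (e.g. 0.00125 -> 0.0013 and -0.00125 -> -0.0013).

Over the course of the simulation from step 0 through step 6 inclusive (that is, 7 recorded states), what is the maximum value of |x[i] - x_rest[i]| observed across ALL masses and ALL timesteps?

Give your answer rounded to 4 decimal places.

Answer: 1.2343

Derivation:
Step 0: x=[4.0000 5.0000 8.0000] v=[0.0000 0.0000 0.0000]
Step 1: x=[3.5000 5.5000 8.0000] v=[-1.0000 1.0000 0.0000]
Step 2: x=[2.7500 6.1250 8.1250] v=[-1.5000 1.2500 0.2500]
Step 3: x=[2.0938 6.4063 8.5000] v=[-1.3125 0.5625 0.7500]
Step 4: x=[1.7657 6.1329 9.1016] v=[-0.6563 -0.5469 1.2032]
Step 5: x=[1.7794 5.5098 9.7111] v=[0.0273 -1.2462 1.2189]
Step 6: x=[1.9757 5.0044 10.0203] v=[0.3925 -1.0108 0.6183]
Max displacement = 1.2343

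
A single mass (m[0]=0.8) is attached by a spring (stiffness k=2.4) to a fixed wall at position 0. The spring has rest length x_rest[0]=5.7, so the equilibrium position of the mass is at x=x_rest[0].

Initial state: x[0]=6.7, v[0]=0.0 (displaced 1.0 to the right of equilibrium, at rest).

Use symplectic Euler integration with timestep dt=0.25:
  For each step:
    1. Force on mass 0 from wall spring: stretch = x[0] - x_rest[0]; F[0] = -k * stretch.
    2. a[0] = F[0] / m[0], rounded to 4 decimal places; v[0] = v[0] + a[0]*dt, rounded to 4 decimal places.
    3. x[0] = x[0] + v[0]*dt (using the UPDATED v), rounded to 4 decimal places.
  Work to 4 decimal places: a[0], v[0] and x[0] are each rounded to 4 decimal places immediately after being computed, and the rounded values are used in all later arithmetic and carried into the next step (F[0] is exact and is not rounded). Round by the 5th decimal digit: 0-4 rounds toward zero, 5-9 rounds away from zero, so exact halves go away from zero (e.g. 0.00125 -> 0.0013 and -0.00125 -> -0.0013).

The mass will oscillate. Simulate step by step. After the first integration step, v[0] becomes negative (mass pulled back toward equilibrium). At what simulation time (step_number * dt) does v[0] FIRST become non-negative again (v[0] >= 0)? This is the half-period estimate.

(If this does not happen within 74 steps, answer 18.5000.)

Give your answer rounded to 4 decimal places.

Step 0: x=[6.7000] v=[0.0000]
Step 1: x=[6.5125] v=[-0.7500]
Step 2: x=[6.1727] v=[-1.3594]
Step 3: x=[5.7442] v=[-1.7139]
Step 4: x=[5.3074] v=[-1.7471]
Step 5: x=[4.9442] v=[-1.4527]
Step 6: x=[4.7227] v=[-0.8859]
Step 7: x=[4.6845] v=[-0.1529]
Step 8: x=[4.8367] v=[0.6087]
First v>=0 after going negative at step 8, time=2.0000

Answer: 2.0000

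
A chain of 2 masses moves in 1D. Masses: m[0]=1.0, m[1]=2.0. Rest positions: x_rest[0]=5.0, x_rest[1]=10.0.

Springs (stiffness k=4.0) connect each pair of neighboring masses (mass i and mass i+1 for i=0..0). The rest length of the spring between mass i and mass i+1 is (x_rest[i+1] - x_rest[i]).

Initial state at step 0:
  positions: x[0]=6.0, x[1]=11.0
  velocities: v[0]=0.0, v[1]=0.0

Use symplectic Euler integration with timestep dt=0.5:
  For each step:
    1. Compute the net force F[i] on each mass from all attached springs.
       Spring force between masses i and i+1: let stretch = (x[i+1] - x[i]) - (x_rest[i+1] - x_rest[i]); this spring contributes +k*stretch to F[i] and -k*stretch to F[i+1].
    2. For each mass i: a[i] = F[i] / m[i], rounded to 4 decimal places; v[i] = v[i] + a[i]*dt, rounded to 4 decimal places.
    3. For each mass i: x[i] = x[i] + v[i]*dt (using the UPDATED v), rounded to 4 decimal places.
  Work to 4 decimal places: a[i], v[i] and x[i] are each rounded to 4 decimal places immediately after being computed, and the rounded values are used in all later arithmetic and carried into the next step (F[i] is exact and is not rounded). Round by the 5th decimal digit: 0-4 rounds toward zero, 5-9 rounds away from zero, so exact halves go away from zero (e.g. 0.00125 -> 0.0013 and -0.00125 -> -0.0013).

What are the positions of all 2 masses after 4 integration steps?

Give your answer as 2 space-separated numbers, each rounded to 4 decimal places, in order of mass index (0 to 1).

Step 0: x=[6.0000 11.0000] v=[0.0000 0.0000]
Step 1: x=[6.0000 11.0000] v=[0.0000 0.0000]
Step 2: x=[6.0000 11.0000] v=[0.0000 0.0000]
Step 3: x=[6.0000 11.0000] v=[0.0000 0.0000]
Step 4: x=[6.0000 11.0000] v=[0.0000 0.0000]

Answer: 6.0000 11.0000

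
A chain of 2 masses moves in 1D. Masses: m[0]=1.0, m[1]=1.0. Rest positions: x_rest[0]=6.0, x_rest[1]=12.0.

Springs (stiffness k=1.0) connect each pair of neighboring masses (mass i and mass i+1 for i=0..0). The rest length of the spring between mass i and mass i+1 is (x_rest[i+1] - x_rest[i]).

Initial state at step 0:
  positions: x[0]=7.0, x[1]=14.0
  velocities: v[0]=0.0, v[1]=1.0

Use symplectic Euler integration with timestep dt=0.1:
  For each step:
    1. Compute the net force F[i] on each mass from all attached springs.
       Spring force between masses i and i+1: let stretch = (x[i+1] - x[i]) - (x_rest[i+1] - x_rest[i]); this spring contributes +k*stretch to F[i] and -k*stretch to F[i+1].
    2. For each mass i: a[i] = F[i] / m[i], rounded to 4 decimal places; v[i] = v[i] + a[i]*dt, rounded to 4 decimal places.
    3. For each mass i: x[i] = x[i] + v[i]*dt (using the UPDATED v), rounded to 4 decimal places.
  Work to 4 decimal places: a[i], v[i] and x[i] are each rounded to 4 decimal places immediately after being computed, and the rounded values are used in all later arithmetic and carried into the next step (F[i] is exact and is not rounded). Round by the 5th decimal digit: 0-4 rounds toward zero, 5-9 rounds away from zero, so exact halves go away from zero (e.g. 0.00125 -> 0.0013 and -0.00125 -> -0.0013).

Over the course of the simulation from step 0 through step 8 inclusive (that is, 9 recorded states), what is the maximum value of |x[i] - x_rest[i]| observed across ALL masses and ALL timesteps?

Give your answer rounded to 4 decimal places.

Answer: 2.4012

Derivation:
Step 0: x=[7.0000 14.0000] v=[0.0000 1.0000]
Step 1: x=[7.0100 14.0900] v=[0.1000 0.9000]
Step 2: x=[7.0308 14.1692] v=[0.2080 0.7920]
Step 3: x=[7.0630 14.2370] v=[0.3218 0.6782]
Step 4: x=[7.1069 14.2931] v=[0.4392 0.5608]
Step 5: x=[7.1627 14.3373] v=[0.5578 0.4422]
Step 6: x=[7.2302 14.3698] v=[0.6753 0.3247]
Step 7: x=[7.3091 14.3909] v=[0.7893 0.2107]
Step 8: x=[7.3989 14.4012] v=[0.8975 0.1025]
Max displacement = 2.4012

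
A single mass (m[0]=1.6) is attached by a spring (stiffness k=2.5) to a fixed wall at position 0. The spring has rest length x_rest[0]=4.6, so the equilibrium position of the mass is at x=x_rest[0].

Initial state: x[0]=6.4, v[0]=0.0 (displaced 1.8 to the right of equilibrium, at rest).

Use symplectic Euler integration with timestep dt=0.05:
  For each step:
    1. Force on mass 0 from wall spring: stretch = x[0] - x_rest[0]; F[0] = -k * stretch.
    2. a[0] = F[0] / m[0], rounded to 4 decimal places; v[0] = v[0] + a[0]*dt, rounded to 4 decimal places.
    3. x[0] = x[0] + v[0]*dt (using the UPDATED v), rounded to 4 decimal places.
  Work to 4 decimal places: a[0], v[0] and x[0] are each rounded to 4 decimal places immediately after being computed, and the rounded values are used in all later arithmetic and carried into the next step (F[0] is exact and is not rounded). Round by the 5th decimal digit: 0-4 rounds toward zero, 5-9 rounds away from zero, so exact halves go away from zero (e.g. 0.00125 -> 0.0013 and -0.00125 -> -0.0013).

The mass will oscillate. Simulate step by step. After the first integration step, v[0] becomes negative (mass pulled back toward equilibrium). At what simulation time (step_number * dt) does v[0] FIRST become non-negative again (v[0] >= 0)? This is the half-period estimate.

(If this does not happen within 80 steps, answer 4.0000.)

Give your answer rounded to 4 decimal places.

Step 0: x=[6.4000] v=[0.0000]
Step 1: x=[6.3930] v=[-0.1406]
Step 2: x=[6.3790] v=[-0.2807]
Step 3: x=[6.3580] v=[-0.4197]
Step 4: x=[6.3302] v=[-0.5570]
Step 5: x=[6.2956] v=[-0.6922]
Step 6: x=[6.2544] v=[-0.8247]
Step 7: x=[6.2067] v=[-0.9540]
Step 8: x=[6.1527] v=[-1.0795]
Step 9: x=[6.0927] v=[-1.2008]
Step 10: x=[6.0268] v=[-1.3174]
Step 11: x=[5.9554] v=[-1.4289]
Step 12: x=[5.8787] v=[-1.5348]
Step 13: x=[5.7970] v=[-1.6347]
Step 14: x=[5.7106] v=[-1.7282]
Step 15: x=[5.6199] v=[-1.8150]
Step 16: x=[5.5252] v=[-1.8947]
Step 17: x=[5.4269] v=[-1.9670]
Step 18: x=[5.3253] v=[-2.0316]
Step 19: x=[5.2209] v=[-2.0883]
Step 20: x=[5.1141] v=[-2.1368]
Step 21: x=[5.0053] v=[-2.1770]
Step 22: x=[4.8949] v=[-2.2087]
Step 23: x=[4.7833] v=[-2.2317]
Step 24: x=[4.6710] v=[-2.2460]
Step 25: x=[4.5584] v=[-2.2515]
Step 26: x=[4.4460] v=[-2.2483]
Step 27: x=[4.3342] v=[-2.2363]
Step 28: x=[4.2234] v=[-2.2155]
Step 29: x=[4.1141] v=[-2.1861]
Step 30: x=[4.0067] v=[-2.1481]
Step 31: x=[3.9016] v=[-2.1018]
Step 32: x=[3.7992] v=[-2.0472]
Step 33: x=[3.7000] v=[-1.9846]
Step 34: x=[3.6043] v=[-1.9143]
Step 35: x=[3.5125] v=[-1.8365]
Step 36: x=[3.4249] v=[-1.7515]
Step 37: x=[3.3419] v=[-1.6597]
Step 38: x=[3.2638] v=[-1.5614]
Step 39: x=[3.1910] v=[-1.4570]
Step 40: x=[3.1237] v=[-1.3469]
Step 41: x=[3.0621] v=[-1.2316]
Step 42: x=[3.0065] v=[-1.1115]
Step 43: x=[2.9572] v=[-0.9870]
Step 44: x=[2.9143] v=[-0.8587]
Step 45: x=[2.8780] v=[-0.7270]
Step 46: x=[2.8484] v=[-0.5925]
Step 47: x=[2.8256] v=[-0.4557]
Step 48: x=[2.8097] v=[-0.3171]
Step 49: x=[2.8008] v=[-0.1772]
Step 50: x=[2.7990] v=[-0.0366]
Step 51: x=[2.8042] v=[0.1041]
First v>=0 after going negative at step 51, time=2.5500

Answer: 2.5500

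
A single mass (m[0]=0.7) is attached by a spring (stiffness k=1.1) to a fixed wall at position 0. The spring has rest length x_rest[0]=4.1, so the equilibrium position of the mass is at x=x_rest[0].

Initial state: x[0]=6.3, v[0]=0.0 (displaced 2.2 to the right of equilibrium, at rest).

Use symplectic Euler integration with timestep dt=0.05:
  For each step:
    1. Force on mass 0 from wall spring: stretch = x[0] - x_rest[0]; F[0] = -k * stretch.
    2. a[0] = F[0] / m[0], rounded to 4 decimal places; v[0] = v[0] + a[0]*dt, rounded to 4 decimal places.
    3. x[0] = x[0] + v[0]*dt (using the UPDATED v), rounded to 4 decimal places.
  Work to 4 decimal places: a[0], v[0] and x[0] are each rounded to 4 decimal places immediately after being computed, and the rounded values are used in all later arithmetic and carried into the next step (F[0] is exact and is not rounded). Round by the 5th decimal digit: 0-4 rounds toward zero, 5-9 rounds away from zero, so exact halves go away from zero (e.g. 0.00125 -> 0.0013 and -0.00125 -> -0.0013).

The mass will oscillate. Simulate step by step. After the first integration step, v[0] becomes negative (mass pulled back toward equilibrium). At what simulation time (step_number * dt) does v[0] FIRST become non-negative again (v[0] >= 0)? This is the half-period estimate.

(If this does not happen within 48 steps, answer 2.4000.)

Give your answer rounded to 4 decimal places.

Step 0: x=[6.3000] v=[0.0000]
Step 1: x=[6.2914] v=[-0.1729]
Step 2: x=[6.2741] v=[-0.3451]
Step 3: x=[6.2483] v=[-0.5159]
Step 4: x=[6.2141] v=[-0.6847]
Step 5: x=[6.1716] v=[-0.8508]
Step 6: x=[6.1209] v=[-1.0136]
Step 7: x=[6.0623] v=[-1.1724]
Step 8: x=[5.9960] v=[-1.3266]
Step 9: x=[5.9222] v=[-1.4756]
Step 10: x=[5.8413] v=[-1.6188]
Step 11: x=[5.7535] v=[-1.7556]
Step 12: x=[5.6592] v=[-1.8855]
Step 13: x=[5.5588] v=[-2.0080]
Step 14: x=[5.4527] v=[-2.1226]
Step 15: x=[5.3413] v=[-2.2289]
Step 16: x=[5.2250] v=[-2.3264]
Step 17: x=[5.1043] v=[-2.4148]
Step 18: x=[4.9796] v=[-2.4937]
Step 19: x=[4.8515] v=[-2.5628]
Step 20: x=[4.7204] v=[-2.6218]
Step 21: x=[4.5869] v=[-2.6705]
Step 22: x=[4.4515] v=[-2.7088]
Step 23: x=[4.3147] v=[-2.7364]
Step 24: x=[4.1770] v=[-2.7533]
Step 25: x=[4.0390] v=[-2.7594]
Step 26: x=[3.9013] v=[-2.7546]
Step 27: x=[3.7644] v=[-2.7390]
Step 28: x=[3.6288] v=[-2.7126]
Step 29: x=[3.4950] v=[-2.6756]
Step 30: x=[3.3636] v=[-2.6281]
Step 31: x=[3.2351] v=[-2.5702]
Step 32: x=[3.1100] v=[-2.5022]
Step 33: x=[2.9888] v=[-2.4244]
Step 34: x=[2.8719] v=[-2.3371]
Step 35: x=[2.7599] v=[-2.2406]
Step 36: x=[2.6531] v=[-2.1353]
Step 37: x=[2.5520] v=[-2.0216]
Step 38: x=[2.4570] v=[-1.9000]
Step 39: x=[2.3685] v=[-1.7709]
Step 40: x=[2.2868] v=[-1.6349]
Step 41: x=[2.2122] v=[-1.4924]
Step 42: x=[2.1450] v=[-1.3441]
Step 43: x=[2.0855] v=[-1.1905]
Step 44: x=[2.0339] v=[-1.0322]
Step 45: x=[1.9904] v=[-0.8699]
Step 46: x=[1.9552] v=[-0.7041]
Step 47: x=[1.9284] v=[-0.5356]
Step 48: x=[1.9102] v=[-0.3650]
v[0] did not become non-negative within 48 steps; using fallback time=2.4000

Answer: 2.4000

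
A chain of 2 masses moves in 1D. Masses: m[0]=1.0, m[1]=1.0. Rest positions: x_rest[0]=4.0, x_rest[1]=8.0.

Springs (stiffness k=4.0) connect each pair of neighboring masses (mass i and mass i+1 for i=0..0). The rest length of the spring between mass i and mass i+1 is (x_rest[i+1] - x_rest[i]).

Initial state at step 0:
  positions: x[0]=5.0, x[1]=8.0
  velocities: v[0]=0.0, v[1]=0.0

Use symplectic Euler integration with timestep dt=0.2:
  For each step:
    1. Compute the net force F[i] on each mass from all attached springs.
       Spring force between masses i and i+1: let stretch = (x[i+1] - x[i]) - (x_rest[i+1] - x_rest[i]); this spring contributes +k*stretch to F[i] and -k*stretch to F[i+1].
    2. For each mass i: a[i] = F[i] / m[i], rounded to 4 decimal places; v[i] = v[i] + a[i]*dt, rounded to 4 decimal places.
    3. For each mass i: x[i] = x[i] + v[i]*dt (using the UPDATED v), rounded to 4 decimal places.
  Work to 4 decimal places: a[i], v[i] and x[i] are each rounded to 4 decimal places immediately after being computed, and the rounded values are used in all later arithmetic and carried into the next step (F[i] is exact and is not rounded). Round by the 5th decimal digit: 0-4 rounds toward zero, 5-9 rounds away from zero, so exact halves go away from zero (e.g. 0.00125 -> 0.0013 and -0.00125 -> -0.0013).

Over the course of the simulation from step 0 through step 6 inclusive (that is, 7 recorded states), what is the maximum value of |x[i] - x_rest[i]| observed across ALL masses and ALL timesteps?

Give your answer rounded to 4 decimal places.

Answer: 1.0213

Derivation:
Step 0: x=[5.0000 8.0000] v=[0.0000 0.0000]
Step 1: x=[4.8400 8.1600] v=[-0.8000 0.8000]
Step 2: x=[4.5712 8.4288] v=[-1.3440 1.3440]
Step 3: x=[4.2796 8.7204] v=[-1.4579 1.4579]
Step 4: x=[4.0585 8.9415] v=[-1.1053 1.1053]
Step 5: x=[3.9787 9.0213] v=[-0.3989 0.3989]
Step 6: x=[4.0657 8.9343] v=[0.4352 -0.4352]
Max displacement = 1.0213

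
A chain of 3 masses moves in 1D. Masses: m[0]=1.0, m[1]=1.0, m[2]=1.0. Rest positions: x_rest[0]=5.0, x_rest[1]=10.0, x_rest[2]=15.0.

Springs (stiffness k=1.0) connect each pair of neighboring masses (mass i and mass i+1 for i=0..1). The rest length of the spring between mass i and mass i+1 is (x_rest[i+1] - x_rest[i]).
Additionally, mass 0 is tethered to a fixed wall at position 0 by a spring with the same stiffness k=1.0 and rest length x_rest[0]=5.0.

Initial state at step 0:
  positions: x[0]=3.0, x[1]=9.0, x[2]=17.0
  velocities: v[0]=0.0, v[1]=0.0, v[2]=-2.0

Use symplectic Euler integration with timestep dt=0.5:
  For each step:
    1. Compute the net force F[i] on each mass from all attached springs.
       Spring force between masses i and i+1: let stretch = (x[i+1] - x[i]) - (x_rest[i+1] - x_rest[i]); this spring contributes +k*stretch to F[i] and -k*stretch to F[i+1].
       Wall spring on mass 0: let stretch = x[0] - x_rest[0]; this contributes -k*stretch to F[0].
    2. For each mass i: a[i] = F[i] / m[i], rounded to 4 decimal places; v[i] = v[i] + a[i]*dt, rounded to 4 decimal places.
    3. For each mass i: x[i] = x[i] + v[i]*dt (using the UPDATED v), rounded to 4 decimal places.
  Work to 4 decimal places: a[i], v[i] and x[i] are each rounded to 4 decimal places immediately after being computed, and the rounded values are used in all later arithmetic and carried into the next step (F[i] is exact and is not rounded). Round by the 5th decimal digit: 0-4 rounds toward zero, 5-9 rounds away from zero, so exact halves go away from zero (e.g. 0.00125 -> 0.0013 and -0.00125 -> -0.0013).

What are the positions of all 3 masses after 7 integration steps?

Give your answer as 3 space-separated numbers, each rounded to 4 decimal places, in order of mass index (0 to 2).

Answer: 3.1346 7.6043 13.1982

Derivation:
Step 0: x=[3.0000 9.0000 17.0000] v=[0.0000 0.0000 -2.0000]
Step 1: x=[3.7500 9.5000 15.2500] v=[1.5000 1.0000 -3.5000]
Step 2: x=[5.0000 10.0000 13.3125] v=[2.5000 1.0000 -3.8750]
Step 3: x=[6.2500 10.0782 11.7969] v=[2.5000 0.1563 -3.0313]
Step 4: x=[6.8946 9.6290 11.1016] v=[1.2891 -0.8985 -1.3907]
Step 5: x=[6.4991 8.8643 11.2881] v=[-0.7910 -1.5294 0.3730]
Step 6: x=[5.0701 8.1143 12.1187] v=[-2.8580 -1.5001 1.6611]
Step 7: x=[3.1346 7.6043 13.1982] v=[-3.8710 -1.0200 2.1589]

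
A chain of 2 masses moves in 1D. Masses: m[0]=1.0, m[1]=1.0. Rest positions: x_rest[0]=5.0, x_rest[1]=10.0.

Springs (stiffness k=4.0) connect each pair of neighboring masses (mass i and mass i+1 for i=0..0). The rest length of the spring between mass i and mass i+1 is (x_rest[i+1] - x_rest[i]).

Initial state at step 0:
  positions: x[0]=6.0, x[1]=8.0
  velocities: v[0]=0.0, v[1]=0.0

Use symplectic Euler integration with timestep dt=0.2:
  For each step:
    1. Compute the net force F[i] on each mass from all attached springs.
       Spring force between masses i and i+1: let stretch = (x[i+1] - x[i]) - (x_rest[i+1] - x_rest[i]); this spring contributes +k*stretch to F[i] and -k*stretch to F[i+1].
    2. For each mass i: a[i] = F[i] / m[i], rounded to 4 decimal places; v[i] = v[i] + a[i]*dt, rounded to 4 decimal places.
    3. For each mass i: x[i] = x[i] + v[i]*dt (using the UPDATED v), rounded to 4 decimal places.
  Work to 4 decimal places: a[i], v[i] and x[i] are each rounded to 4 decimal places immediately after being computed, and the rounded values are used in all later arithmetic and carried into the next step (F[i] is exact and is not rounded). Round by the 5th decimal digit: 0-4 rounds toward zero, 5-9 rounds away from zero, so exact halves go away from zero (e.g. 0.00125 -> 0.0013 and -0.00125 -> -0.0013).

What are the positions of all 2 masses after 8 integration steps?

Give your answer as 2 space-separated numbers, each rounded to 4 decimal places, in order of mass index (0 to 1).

Answer: 4.7530 9.2470

Derivation:
Step 0: x=[6.0000 8.0000] v=[0.0000 0.0000]
Step 1: x=[5.5200 8.4800] v=[-2.4000 2.4000]
Step 2: x=[4.7136 9.2864] v=[-4.0320 4.0320]
Step 3: x=[3.8388 10.1612] v=[-4.3738 4.3738]
Step 4: x=[3.1756 10.8244] v=[-3.3159 3.3159]
Step 5: x=[2.9362 11.0638] v=[-1.1969 1.1969]
Step 6: x=[3.1972 10.8028] v=[1.3052 -1.3052]
Step 7: x=[3.8751 10.1249] v=[3.3897 -3.3897]
Step 8: x=[4.7530 9.2470] v=[4.3895 -4.3895]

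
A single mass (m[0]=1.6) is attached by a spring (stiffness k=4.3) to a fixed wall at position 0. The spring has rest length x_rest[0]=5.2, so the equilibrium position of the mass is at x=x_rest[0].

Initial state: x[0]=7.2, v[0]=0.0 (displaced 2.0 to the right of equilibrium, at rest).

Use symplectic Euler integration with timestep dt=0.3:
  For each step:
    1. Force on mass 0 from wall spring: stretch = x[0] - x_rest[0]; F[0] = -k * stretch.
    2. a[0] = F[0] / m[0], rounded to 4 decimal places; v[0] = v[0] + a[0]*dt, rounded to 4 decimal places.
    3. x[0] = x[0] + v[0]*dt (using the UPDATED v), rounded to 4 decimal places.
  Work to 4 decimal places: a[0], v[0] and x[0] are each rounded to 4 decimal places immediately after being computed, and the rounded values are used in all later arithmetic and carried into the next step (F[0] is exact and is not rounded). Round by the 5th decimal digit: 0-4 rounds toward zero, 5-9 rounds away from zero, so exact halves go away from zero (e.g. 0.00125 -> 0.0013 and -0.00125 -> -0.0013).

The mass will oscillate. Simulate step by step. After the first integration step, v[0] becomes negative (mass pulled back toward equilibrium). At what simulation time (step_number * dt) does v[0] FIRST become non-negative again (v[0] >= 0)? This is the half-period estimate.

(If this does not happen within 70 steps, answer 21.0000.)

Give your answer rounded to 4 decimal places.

Step 0: x=[7.2000] v=[0.0000]
Step 1: x=[6.7163] v=[-1.6125]
Step 2: x=[5.8658] v=[-2.8350]
Step 3: x=[4.8543] v=[-3.3718]
Step 4: x=[3.9264] v=[-3.0931]
Step 5: x=[3.3065] v=[-2.0663]
Step 6: x=[3.1446] v=[-0.5397]
Step 7: x=[3.4799] v=[1.1175]
First v>=0 after going negative at step 7, time=2.1000

Answer: 2.1000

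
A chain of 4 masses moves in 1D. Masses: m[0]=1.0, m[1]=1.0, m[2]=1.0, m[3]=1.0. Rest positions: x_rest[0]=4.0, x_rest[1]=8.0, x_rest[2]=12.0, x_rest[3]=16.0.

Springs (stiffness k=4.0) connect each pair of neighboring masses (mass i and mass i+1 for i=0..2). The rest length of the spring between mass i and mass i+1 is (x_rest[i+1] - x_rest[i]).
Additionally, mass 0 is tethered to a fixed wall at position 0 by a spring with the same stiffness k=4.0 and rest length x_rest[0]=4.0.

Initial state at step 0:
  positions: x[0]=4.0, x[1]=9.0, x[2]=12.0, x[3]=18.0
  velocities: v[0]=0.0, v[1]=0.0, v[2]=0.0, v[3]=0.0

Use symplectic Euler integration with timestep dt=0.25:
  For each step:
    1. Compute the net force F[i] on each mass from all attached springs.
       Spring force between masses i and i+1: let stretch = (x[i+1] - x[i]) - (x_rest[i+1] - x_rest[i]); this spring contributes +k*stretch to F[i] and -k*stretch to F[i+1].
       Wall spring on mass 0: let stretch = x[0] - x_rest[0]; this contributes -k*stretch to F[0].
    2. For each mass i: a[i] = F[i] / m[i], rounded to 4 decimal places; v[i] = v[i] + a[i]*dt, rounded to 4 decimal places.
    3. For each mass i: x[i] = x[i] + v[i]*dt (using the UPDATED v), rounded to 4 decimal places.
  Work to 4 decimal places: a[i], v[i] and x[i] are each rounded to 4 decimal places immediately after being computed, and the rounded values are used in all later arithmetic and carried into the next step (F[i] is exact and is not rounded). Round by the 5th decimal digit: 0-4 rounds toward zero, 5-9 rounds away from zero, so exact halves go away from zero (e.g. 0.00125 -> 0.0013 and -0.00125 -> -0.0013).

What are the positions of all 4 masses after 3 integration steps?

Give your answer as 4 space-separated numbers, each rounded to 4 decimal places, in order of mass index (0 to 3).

Answer: 4.5000 8.0313 13.8906 16.3281

Derivation:
Step 0: x=[4.0000 9.0000 12.0000 18.0000] v=[0.0000 0.0000 0.0000 0.0000]
Step 1: x=[4.2500 8.5000 12.7500 17.5000] v=[1.0000 -2.0000 3.0000 -2.0000]
Step 2: x=[4.5000 8.0000 13.6250 16.8125] v=[1.0000 -2.0000 3.5000 -2.7500]
Step 3: x=[4.5000 8.0313 13.8906 16.3281] v=[0.0000 0.1250 1.0625 -1.9375]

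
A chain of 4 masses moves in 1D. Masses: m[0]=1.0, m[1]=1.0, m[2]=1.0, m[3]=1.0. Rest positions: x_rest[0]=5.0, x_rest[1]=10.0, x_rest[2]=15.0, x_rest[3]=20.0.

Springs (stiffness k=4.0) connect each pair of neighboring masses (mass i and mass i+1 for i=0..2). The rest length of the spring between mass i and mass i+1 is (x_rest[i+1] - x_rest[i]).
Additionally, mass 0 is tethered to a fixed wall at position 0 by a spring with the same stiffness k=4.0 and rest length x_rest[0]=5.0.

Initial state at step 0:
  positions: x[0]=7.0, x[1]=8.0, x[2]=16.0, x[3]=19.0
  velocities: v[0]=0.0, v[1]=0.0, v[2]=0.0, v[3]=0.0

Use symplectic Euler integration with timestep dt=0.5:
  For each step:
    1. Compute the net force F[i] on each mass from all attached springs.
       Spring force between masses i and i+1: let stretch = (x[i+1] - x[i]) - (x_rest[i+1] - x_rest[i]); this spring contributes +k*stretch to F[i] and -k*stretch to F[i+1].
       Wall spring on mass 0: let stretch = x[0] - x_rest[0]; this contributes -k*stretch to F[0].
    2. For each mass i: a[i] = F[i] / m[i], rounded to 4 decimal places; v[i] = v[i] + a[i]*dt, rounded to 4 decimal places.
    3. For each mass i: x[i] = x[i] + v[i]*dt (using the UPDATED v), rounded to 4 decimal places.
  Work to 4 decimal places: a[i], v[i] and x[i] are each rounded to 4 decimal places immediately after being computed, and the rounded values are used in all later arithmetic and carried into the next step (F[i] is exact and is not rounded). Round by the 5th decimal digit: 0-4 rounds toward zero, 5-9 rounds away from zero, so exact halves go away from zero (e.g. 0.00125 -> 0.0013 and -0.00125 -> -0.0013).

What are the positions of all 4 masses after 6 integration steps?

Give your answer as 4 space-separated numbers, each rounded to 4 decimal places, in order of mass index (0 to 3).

Answer: 2.0000 16.0000 10.0000 22.0000

Derivation:
Step 0: x=[7.0000 8.0000 16.0000 19.0000] v=[0.0000 0.0000 0.0000 0.0000]
Step 1: x=[1.0000 15.0000 11.0000 21.0000] v=[-12.0000 14.0000 -10.0000 4.0000]
Step 2: x=[8.0000 4.0000 20.0000 18.0000] v=[14.0000 -22.0000 18.0000 -6.0000]
Step 3: x=[3.0000 13.0000 11.0000 22.0000] v=[-10.0000 18.0000 -18.0000 8.0000]
Step 4: x=[5.0000 10.0000 15.0000 20.0000] v=[4.0000 -6.0000 8.0000 -4.0000]
Step 5: x=[7.0000 7.0000 19.0000 18.0000] v=[4.0000 -6.0000 8.0000 -4.0000]
Step 6: x=[2.0000 16.0000 10.0000 22.0000] v=[-10.0000 18.0000 -18.0000 8.0000]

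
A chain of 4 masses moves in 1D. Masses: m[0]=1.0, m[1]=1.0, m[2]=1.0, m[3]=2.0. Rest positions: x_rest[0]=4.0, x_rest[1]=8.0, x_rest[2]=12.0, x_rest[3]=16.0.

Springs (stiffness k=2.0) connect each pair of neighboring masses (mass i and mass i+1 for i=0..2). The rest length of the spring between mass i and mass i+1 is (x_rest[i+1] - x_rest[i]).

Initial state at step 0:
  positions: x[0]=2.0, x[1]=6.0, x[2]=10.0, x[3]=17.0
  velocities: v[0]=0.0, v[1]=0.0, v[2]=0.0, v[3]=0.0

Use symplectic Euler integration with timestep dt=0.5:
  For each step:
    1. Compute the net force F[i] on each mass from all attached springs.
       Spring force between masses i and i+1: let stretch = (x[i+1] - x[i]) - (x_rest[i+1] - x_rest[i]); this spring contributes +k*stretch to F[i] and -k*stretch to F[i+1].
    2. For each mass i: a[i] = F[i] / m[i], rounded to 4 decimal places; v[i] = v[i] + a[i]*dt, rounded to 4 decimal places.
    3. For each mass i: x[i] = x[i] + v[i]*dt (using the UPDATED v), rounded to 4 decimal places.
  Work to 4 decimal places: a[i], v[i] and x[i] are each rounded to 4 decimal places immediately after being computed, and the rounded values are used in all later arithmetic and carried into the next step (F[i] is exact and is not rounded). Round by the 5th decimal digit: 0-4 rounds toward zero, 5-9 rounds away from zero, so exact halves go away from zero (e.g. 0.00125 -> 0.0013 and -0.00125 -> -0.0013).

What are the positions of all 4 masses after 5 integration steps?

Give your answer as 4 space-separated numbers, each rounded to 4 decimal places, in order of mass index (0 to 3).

Step 0: x=[2.0000 6.0000 10.0000 17.0000] v=[0.0000 0.0000 0.0000 0.0000]
Step 1: x=[2.0000 6.0000 11.5000 16.2500] v=[0.0000 0.0000 3.0000 -1.5000]
Step 2: x=[2.0000 6.7500 12.6250 15.3125] v=[0.0000 1.5000 2.2500 -1.8750]
Step 3: x=[2.3750 8.0625 12.1563 14.7031] v=[0.7500 2.6250 -0.9375 -1.2188]
Step 4: x=[3.5938 8.5782 10.9141 14.4570] v=[2.4375 1.0313 -2.4845 -0.4922]
Step 5: x=[5.3048 7.7696 10.2754 14.3252] v=[3.4219 -1.6172 -1.2775 -0.2637]

Answer: 5.3048 7.7696 10.2754 14.3252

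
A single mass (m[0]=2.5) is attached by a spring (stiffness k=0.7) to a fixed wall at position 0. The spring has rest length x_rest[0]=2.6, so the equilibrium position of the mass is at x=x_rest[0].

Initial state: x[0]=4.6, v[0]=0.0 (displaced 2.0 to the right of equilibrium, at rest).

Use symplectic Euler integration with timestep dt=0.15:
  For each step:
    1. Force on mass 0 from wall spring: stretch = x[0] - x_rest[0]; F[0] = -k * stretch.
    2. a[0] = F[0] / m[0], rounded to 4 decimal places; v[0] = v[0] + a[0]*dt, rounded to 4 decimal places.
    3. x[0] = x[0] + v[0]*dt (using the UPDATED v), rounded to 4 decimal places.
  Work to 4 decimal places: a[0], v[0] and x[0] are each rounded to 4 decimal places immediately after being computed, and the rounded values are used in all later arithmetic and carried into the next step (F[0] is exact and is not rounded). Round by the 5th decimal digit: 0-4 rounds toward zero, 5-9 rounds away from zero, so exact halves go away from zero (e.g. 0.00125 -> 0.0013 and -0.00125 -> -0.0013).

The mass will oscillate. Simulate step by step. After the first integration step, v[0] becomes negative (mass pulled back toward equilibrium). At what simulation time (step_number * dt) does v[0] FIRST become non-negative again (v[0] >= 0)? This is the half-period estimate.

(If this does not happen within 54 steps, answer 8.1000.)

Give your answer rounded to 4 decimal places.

Answer: 6.0000

Derivation:
Step 0: x=[4.6000] v=[0.0000]
Step 1: x=[4.5874] v=[-0.0840]
Step 2: x=[4.5623] v=[-0.1675]
Step 3: x=[4.5248] v=[-0.2499]
Step 4: x=[4.4752] v=[-0.3307]
Step 5: x=[4.4138] v=[-0.4095]
Step 6: x=[4.3409] v=[-0.4857]
Step 7: x=[4.2571] v=[-0.5588]
Step 8: x=[4.1628] v=[-0.6284]
Step 9: x=[4.0587] v=[-0.6940]
Step 10: x=[3.9454] v=[-0.7553]
Step 11: x=[3.8236] v=[-0.8118]
Step 12: x=[3.6941] v=[-0.8632]
Step 13: x=[3.5577] v=[-0.9091]
Step 14: x=[3.4153] v=[-0.9493]
Step 15: x=[3.2678] v=[-0.9835]
Step 16: x=[3.1161] v=[-1.0116]
Step 17: x=[2.9611] v=[-1.0333]
Step 18: x=[2.8038] v=[-1.0485]
Step 19: x=[2.6452] v=[-1.0571]
Step 20: x=[2.4864] v=[-1.0590]
Step 21: x=[2.3283] v=[-1.0542]
Step 22: x=[2.1719] v=[-1.0428]
Step 23: x=[2.0182] v=[-1.0248]
Step 24: x=[1.8681] v=[-1.0004]
Step 25: x=[1.7226] v=[-0.9697]
Step 26: x=[1.5827] v=[-0.9328]
Step 27: x=[1.4492] v=[-0.8901]
Step 28: x=[1.3229] v=[-0.8418]
Step 29: x=[1.2047] v=[-0.7882]
Step 30: x=[1.0953] v=[-0.7296]
Step 31: x=[0.9953] v=[-0.6664]
Step 32: x=[0.9055] v=[-0.5990]
Step 33: x=[0.8263] v=[-0.5278]
Step 34: x=[0.7583] v=[-0.4533]
Step 35: x=[0.7019] v=[-0.3759]
Step 36: x=[0.6575] v=[-0.2962]
Step 37: x=[0.6253] v=[-0.2146]
Step 38: x=[0.6055] v=[-0.1317]
Step 39: x=[0.5983] v=[-0.0479]
Step 40: x=[0.6037] v=[0.0362]
First v>=0 after going negative at step 40, time=6.0000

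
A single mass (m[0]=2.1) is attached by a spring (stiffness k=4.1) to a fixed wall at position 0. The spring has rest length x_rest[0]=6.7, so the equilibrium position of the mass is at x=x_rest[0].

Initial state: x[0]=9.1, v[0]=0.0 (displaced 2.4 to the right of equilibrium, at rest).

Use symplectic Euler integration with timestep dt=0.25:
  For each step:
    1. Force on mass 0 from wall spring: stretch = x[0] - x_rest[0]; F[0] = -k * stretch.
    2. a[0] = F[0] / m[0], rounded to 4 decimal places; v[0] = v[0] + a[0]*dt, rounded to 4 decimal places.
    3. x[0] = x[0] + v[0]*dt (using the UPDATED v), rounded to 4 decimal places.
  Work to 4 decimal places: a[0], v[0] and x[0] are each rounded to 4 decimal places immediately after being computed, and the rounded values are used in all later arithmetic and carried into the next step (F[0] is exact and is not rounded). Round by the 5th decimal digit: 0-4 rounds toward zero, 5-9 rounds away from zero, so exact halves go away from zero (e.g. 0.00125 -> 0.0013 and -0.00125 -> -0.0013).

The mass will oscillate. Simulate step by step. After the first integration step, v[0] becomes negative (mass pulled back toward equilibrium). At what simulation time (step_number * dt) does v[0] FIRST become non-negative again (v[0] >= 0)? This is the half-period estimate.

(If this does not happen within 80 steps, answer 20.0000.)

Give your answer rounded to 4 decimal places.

Step 0: x=[9.1000] v=[0.0000]
Step 1: x=[8.8072] v=[-1.1714]
Step 2: x=[8.2572] v=[-2.1999]
Step 3: x=[7.5172] v=[-2.9600]
Step 4: x=[6.6775] v=[-3.3589]
Step 5: x=[5.8405] v=[-3.3479]
Step 6: x=[5.1084] v=[-2.9284]
Step 7: x=[4.5705] v=[-2.1516]
Step 8: x=[4.2925] v=[-1.1122]
Step 9: x=[4.3082] v=[0.0629]
First v>=0 after going negative at step 9, time=2.2500

Answer: 2.2500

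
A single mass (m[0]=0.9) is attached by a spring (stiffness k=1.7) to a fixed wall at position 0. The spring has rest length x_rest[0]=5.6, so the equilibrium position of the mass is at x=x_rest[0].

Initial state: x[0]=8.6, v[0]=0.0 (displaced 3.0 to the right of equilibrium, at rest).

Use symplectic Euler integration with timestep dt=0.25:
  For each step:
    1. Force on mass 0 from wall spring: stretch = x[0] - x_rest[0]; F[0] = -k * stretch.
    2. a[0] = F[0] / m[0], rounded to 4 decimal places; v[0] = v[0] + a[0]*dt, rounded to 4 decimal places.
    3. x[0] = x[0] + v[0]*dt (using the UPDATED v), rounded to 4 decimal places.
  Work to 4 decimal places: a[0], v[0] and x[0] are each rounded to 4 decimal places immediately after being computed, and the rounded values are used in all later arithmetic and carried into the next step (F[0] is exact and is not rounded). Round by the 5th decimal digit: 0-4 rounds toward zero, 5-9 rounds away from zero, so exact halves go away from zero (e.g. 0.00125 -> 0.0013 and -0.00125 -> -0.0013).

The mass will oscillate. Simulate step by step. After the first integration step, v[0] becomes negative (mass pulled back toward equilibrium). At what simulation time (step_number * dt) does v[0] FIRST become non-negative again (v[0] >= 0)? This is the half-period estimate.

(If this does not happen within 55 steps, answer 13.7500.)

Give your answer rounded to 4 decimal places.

Step 0: x=[8.6000] v=[0.0000]
Step 1: x=[8.2458] v=[-1.4167]
Step 2: x=[7.5793] v=[-2.6661]
Step 3: x=[6.6791] v=[-3.6008]
Step 4: x=[5.6515] v=[-4.1104]
Step 5: x=[4.6178] v=[-4.1347]
Step 6: x=[3.7001] v=[-3.6709]
Step 7: x=[3.0067] v=[-2.7737]
Step 8: x=[2.6194] v=[-1.5491]
Step 9: x=[2.5840] v=[-0.1416]
Step 10: x=[2.9047] v=[1.2826]
First v>=0 after going negative at step 10, time=2.5000

Answer: 2.5000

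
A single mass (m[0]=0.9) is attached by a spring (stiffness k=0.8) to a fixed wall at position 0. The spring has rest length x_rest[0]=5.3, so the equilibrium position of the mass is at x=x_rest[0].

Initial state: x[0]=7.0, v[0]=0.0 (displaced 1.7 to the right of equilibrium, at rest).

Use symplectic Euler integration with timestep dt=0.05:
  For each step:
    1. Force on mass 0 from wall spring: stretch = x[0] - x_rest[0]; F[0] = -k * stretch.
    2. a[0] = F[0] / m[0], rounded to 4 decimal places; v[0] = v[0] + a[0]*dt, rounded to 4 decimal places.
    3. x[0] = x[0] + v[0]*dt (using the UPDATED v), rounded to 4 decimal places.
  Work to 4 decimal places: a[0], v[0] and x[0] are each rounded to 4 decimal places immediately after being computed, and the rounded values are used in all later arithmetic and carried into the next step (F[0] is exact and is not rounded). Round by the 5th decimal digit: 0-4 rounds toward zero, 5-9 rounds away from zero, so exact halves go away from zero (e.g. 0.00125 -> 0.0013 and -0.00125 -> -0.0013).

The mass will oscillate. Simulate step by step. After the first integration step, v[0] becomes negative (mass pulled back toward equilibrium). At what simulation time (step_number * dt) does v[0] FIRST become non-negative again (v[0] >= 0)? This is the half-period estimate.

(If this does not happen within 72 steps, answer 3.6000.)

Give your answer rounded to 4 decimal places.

Answer: 3.3500

Derivation:
Step 0: x=[7.0000] v=[0.0000]
Step 1: x=[6.9962] v=[-0.0756]
Step 2: x=[6.9887] v=[-0.1510]
Step 3: x=[6.9774] v=[-0.2261]
Step 4: x=[6.9624] v=[-0.3007]
Step 5: x=[6.9437] v=[-0.3746]
Step 6: x=[6.9213] v=[-0.4477]
Step 7: x=[6.8953] v=[-0.5198]
Step 8: x=[6.8658] v=[-0.5907]
Step 9: x=[6.8328] v=[-0.6603]
Step 10: x=[6.7964] v=[-0.7284]
Step 11: x=[6.7567] v=[-0.7949]
Step 12: x=[6.7137] v=[-0.8596]
Step 13: x=[6.6676] v=[-0.9224]
Step 14: x=[6.6184] v=[-0.9832]
Step 15: x=[6.5663] v=[-1.0418]
Step 16: x=[6.5114] v=[-1.0981]
Step 17: x=[6.4538] v=[-1.1519]
Step 18: x=[6.3936] v=[-1.2032]
Step 19: x=[6.3310] v=[-1.2518]
Step 20: x=[6.2661] v=[-1.2976]
Step 21: x=[6.1991] v=[-1.3405]
Step 22: x=[6.1301] v=[-1.3805]
Step 23: x=[6.0592] v=[-1.4174]
Step 24: x=[5.9866] v=[-1.4511]
Step 25: x=[5.9125] v=[-1.4816]
Step 26: x=[5.8371] v=[-1.5088]
Step 27: x=[5.7605] v=[-1.5327]
Step 28: x=[5.6828] v=[-1.5532]
Step 29: x=[5.6043] v=[-1.5702]
Step 30: x=[5.5251] v=[-1.5837]
Step 31: x=[5.4454] v=[-1.5937]
Step 32: x=[5.3654] v=[-1.6002]
Step 33: x=[5.2852] v=[-1.6031]
Step 34: x=[5.2051] v=[-1.6024]
Step 35: x=[5.1252] v=[-1.5982]
Step 36: x=[5.0457] v=[-1.5904]
Step 37: x=[4.9667] v=[-1.5791]
Step 38: x=[4.8885] v=[-1.5643]
Step 39: x=[4.8112] v=[-1.5460]
Step 40: x=[4.7350] v=[-1.5243]
Step 41: x=[4.6600] v=[-1.4992]
Step 42: x=[4.5865] v=[-1.4708]
Step 43: x=[4.5145] v=[-1.4391]
Step 44: x=[4.4443] v=[-1.4042]
Step 45: x=[4.3760] v=[-1.3662]
Step 46: x=[4.3097] v=[-1.3251]
Step 47: x=[4.2456] v=[-1.2811]
Step 48: x=[4.1839] v=[-1.2342]
Step 49: x=[4.1247] v=[-1.1846]
Step 50: x=[4.0681] v=[-1.1324]
Step 51: x=[4.0142] v=[-1.0777]
Step 52: x=[3.9632] v=[-1.0206]
Step 53: x=[3.9151] v=[-0.9612]
Step 54: x=[3.8701] v=[-0.8997]
Step 55: x=[3.8283] v=[-0.8362]
Step 56: x=[3.7898] v=[-0.7708]
Step 57: x=[3.7546] v=[-0.7037]
Step 58: x=[3.7229] v=[-0.6350]
Step 59: x=[3.6947] v=[-0.5649]
Step 60: x=[3.6700] v=[-0.4936]
Step 61: x=[3.6489] v=[-0.4212]
Step 62: x=[3.6315] v=[-0.3478]
Step 63: x=[3.6178] v=[-0.2736]
Step 64: x=[3.6079] v=[-0.1988]
Step 65: x=[3.6017] v=[-0.1236]
Step 66: x=[3.5993] v=[-0.0481]
Step 67: x=[3.6007] v=[0.0275]
First v>=0 after going negative at step 67, time=3.3500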